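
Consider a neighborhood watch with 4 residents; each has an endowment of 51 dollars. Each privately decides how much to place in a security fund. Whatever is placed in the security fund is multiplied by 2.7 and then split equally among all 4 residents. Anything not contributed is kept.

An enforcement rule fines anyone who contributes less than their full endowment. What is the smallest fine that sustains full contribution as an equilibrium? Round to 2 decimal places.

Given the others contribute fully, the best deviation is to contribute 0 (any partial contribution still incurs the fine and gives up units whose private return 0.6750 is below 1).
Deviating from 51 to 0 saves 51 dollars but forfeits the deviator's share of the drop in the security fund: 2.7/4 × 51 = 34.42.
So the deviation gain is 51 − 34.42 = 16.58, and the fine must be at least 16.58 dollars to wipe it out.

16.58 dollars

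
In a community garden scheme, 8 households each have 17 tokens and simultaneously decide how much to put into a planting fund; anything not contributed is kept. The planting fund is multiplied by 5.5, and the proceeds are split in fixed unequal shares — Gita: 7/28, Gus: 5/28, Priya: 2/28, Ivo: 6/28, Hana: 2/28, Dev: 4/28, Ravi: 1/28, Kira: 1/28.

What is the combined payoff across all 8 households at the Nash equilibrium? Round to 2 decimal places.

Player j's private return per contributed unit is 5.5 × (j's share). Contributing is weakly dominant for j when that share is at least 1/5.5 = 0.1818, and contributing 0 is dominant otherwise.
Gita and Ivo clear that bar, contributing 17 each; the remaining 6 contribute 0. Total contributed: 34.
The planting fund pays out 5.5 × 34 = 187.00 in total (split across the unequal shares, but the aggregate is all that matters for the group sum).
The 6 free-riders keep 17 each, adding 102. Group total = 102 + 187.00 = 289.00.

289.00 tokens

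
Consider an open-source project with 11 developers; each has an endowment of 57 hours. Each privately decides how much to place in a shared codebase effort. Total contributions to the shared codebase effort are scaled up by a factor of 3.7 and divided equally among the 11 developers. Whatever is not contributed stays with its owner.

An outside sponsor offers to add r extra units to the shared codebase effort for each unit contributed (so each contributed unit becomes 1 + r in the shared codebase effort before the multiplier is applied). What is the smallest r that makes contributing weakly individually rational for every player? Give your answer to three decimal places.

1.973

With matching at rate r, one contributed unit becomes (1 + r) in the shared codebase effort and returns 3.7 × (1 + r) / 11 to the contributor.
Setting this equal to 1: 1 + r = 11/3.7 = 2.9730.
So the minimum matching rate is r = 2.9730 − 1 = 1.973.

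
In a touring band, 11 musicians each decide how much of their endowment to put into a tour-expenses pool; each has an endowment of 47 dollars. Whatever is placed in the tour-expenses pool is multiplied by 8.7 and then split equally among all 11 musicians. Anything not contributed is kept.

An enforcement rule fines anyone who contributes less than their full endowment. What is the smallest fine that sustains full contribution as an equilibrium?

Given the others contribute fully, the best deviation is to contribute 0 (any partial contribution still incurs the fine and gives up units whose private return 0.7909 is below 1).
Deviating from 47 to 0 saves 47 dollars but forfeits the deviator's share of the drop in the tour-expenses pool: 8.7/11 × 47 = 37.17.
So the deviation gain is 47 − 37.17 = 9.83, and the fine must be at least 9.83 dollars to wipe it out.

9.83 dollars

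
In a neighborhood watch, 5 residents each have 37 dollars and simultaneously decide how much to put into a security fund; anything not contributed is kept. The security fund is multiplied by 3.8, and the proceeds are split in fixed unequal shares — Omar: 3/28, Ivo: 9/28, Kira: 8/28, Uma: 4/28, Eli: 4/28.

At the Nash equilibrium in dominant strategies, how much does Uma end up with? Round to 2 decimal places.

77.17 dollars

Player j's private return per contributed unit is 3.8 × (j's share). Contributing is weakly dominant for j when that share is at least 1/3.8 = 0.2632, and contributing 0 is dominant otherwise.
Ivo and Kira are above the threshold, contributing 37 each; the remaining 3 contribute 0. Total contributed: 74.
Uma keeps 37 and receives 3.8 × 74 × 4/28 = 40.17 from the security fund, for a payoff of 77.17.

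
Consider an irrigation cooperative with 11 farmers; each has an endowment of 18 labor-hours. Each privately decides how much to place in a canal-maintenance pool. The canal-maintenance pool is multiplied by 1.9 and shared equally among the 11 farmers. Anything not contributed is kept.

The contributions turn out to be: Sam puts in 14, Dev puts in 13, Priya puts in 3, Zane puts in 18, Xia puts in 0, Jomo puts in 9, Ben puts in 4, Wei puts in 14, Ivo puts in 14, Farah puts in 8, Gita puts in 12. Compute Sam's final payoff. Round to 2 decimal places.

22.83 labor-hours

Total contributed: 14 + 13 + 3 + 18 + 0 + 9 + 4 + 14 + 14 + 8 + 12 = 109.
Each receives 1.9 × 109 / 11 = 18.83 from the canal-maintenance pool.
Sam keeps 18 − 14 = 4, so Sam's payoff is 4 + 18.83 = 22.83.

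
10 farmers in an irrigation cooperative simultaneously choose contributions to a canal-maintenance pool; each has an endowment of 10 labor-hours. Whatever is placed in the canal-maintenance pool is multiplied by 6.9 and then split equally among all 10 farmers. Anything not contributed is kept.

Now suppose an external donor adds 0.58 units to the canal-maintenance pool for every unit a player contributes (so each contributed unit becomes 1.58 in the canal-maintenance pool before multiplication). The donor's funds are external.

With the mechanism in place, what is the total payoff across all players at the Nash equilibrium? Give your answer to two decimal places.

1090.20 labor-hours

Under the mechanism each unit contributed yields 6.9 × 1.58 / 10 = 1.0902 back to its contributor per unit of net cost, which exceeds 1, making full contribution the dominant choice for everyone.
So the Nash equilibrium is full contribution by all 10; the group earns 6.9 × 1.58 × 100 = 1090.20.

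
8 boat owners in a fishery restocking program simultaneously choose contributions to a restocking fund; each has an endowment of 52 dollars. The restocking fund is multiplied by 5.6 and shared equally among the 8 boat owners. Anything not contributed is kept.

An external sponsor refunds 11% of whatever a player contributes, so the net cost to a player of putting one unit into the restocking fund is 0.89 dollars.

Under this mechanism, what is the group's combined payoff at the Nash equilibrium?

416.00 dollars

Even with the mechanism, each unit contributed returns only (5.6/8) / 0.89 = 0.7865 per unit of net cost, so contributing nothing is still dominant.
At the Nash equilibrium no one contributes; group total payoff = 8 × 52 = 416.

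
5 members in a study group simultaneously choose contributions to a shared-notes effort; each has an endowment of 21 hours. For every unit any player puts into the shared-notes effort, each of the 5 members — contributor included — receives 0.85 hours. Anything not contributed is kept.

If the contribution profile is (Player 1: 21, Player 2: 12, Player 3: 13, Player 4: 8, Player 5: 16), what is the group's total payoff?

Total contributed: 21 + 12 + 13 + 8 + 16 = 70; total kept: 5 × 21 − 70 = 35.
The shared-notes effort pays out 0.85 × 5 × 70 = 297.50 in aggregate.
Group total = 35 + 297.50 = 332.50.

332.50 hours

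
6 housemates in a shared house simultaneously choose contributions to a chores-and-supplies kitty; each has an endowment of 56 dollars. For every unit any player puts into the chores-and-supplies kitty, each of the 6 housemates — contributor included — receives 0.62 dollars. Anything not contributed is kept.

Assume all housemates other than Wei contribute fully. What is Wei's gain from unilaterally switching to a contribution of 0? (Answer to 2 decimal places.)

Switching from a contribution of 56 to 0 lets Wei keep an extra 56 dollars, but lowers the chores-and-supplies kitty by 56, which costs Wei their own share of that drop: 0.62 × 56 = 34.72.
Net gain = 56 − 34.72 = 21.28. The private return per contributed unit (0.62) is below 1, so free-riding is indeed the best response regardless of what the others do.

21.28 dollars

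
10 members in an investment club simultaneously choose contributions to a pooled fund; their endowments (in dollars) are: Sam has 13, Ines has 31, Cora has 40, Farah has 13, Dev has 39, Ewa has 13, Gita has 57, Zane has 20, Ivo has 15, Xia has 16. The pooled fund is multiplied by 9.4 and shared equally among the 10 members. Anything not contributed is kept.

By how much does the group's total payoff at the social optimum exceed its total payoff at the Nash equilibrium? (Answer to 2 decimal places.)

2158.80 dollars

The private return per contributed unit is 9.4/10 = 0.9400 < 1 for every player regardless of endowment, so the Nash equilibrium is zero contribution and the group total is Σ E_j = 13 + 31 + 40 + 13 + 39 + 13 + 57 + 20 + 15 + 16 = 257.
Each contributed unit returns 9.400 to the group, so the social optimum is full contribution by everyone: group total = 9.400 × 257 = 2415.80.
Efficiency loss = (9.400 − 1) × 257 = 2158.80.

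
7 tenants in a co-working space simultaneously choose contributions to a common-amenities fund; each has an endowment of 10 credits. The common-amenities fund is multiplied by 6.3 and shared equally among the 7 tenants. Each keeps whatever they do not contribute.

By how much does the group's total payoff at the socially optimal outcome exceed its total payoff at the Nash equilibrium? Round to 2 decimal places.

Each contributed unit returns 6.3/7 = 0.9000 to its contributor — below 1 — so contributing 0 is dominant for every player. At the Nash equilibrium everyone keeps their 10, and the group total is 7 × 10 = 70.
Each contributed unit returns 6.300 to the group as a whole (0.9000 to each of 7 players), which exceeds 1, so the social optimum is full contribution: group total = 6.300 × 70 = 441.00.
Efficiency loss = 441.00 − 70 = 371.00.

371.00 credits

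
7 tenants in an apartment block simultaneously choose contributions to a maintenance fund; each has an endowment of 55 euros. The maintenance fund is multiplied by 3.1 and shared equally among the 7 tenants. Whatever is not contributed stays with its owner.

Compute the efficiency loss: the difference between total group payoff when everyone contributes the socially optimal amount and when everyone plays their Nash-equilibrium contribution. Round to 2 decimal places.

Each contributed unit returns 3.1/7 = 0.4429 to its contributor — below 1 — so contributing 0 is dominant for every player. At the Nash equilibrium everyone keeps their 55, and the group total is 7 × 55 = 385.
Each contributed unit returns 3.100 to the group as a whole (0.4429 to each of 7 players), which exceeds 1, so the social optimum is full contribution: group total = 3.100 × 385 = 1193.50.
Efficiency loss = 1193.50 − 385 = 808.50.

808.50 euros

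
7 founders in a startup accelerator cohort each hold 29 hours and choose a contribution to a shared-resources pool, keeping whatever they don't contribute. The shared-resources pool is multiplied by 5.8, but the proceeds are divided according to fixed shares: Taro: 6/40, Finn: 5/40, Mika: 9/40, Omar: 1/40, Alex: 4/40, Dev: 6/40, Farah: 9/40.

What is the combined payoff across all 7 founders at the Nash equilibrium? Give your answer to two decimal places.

481.40 hours

Player j's private return per contributed unit is 5.8 × (j's share). Contributing is weakly dominant for j when that share is at least 1/5.8 = 0.1724, and contributing 0 is dominant otherwise.
Mika and Farah are above the threshold, contributing 29 each; the remaining 5 contribute 0. Total contributed: 58.
The shared-resources pool pays out 5.8 × 58 = 336.40 in total (split across the unequal shares, but the aggregate is all that matters for the group sum).
The 5 free-riders keep 29 each, adding 145. Group total = 145 + 336.40 = 481.40.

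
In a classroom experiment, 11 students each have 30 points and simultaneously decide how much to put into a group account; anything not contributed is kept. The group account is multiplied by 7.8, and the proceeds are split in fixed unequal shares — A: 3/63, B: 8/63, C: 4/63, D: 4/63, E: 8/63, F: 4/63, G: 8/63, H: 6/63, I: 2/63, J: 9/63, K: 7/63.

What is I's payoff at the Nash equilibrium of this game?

Each unit j contributes comes back to j as 7.8 × (j's share), so j prefers to contribute only if that share exceeds 1/7.8 = 0.1282; otherwise keeping the unit dominates.
Only J (9/63) clears that bar, contributing 30; the remaining 10 contribute 0. Total contributed: 30.
I keeps 30 and receives 7.8 × 30 × 2/63 = 7.43 from the group account, for a payoff of 37.43.

37.43 points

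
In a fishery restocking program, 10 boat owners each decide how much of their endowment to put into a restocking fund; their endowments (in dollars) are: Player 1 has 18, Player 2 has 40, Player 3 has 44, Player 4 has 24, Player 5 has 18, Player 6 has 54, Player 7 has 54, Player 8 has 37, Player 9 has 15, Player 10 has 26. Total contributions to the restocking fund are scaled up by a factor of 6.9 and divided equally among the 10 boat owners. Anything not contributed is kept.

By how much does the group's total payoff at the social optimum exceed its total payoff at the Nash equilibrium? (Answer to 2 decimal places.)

1947.00 dollars

The private return per contributed unit is 6.9/10 = 0.6900 < 1 for every player regardless of endowment, so the Nash equilibrium is zero contribution and the group total is Σ E_j = 18 + 40 + 44 + 24 + 18 + 54 + 54 + 37 + 15 + 26 = 330.
Each contributed unit returns 6.900 to the group, so the social optimum is full contribution by everyone: group total = 6.900 × 330 = 2277.00.
Efficiency loss = (6.900 − 1) × 330 = 1947.00.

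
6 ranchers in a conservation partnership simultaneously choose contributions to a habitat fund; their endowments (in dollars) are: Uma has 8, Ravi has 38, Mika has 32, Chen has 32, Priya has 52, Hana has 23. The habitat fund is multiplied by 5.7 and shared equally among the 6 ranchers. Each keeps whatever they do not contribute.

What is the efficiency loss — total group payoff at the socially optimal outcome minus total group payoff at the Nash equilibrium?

869.50 dollars

The private return per contributed unit is 5.7/6 = 0.9500 < 1 for every player regardless of endowment, so the Nash equilibrium is zero contribution and the group total is Σ E_j = 8 + 38 + 32 + 32 + 52 + 23 = 185.
Each contributed unit returns 5.700 to the group, so the social optimum is full contribution by everyone: group total = 5.700 × 185 = 1054.50.
Efficiency loss = (5.700 − 1) × 185 = 869.50.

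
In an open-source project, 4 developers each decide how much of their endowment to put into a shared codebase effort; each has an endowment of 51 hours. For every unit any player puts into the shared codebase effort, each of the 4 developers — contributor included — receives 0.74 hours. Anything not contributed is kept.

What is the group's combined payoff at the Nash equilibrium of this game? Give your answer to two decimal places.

204.00 hours

The private return per contributed unit is 0.74 < 1, so contributing 0 is dominant for every player. At the Nash equilibrium everyone keeps their 51, and the group total is 4 × 51 = 204.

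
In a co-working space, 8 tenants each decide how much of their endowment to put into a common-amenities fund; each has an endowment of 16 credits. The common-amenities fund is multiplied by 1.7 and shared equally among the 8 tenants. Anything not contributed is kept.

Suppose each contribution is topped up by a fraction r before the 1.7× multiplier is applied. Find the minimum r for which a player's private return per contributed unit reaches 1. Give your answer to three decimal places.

3.706

With matching at rate r, one contributed unit becomes (1 + r) in the common-amenities fund and returns 1.7 × (1 + r) / 8 to the contributor.
Setting this equal to 1: 1 + r = 8/1.7 = 4.7059.
So the minimum matching rate is r = 4.7059 − 1 = 3.706.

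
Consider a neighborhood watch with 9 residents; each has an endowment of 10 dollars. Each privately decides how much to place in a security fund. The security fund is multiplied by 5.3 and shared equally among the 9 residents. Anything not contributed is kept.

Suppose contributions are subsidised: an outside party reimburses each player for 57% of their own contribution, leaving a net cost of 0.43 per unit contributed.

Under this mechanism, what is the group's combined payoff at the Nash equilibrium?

The effective private return per unit is now (5.3/9) / 0.43 = 1.3695 > 1, so every player's dominant strategy flips to full contribution.
At the Nash equilibrium everyone contributes 10. Group total payoff = 9 × (10 × 0.57 + 5.3 × 10) = 528.30.

528.30 dollars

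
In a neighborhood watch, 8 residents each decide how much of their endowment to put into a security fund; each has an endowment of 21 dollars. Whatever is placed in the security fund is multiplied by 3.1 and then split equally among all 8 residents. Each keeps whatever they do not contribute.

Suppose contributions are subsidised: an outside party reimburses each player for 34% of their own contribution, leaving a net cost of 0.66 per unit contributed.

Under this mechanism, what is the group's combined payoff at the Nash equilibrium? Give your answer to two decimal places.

With the mechanism, a contributed unit returns (3.1/8) / 0.66 = 0.5871 per unit of net cost — still below 1 — so contributing 0 remains dominant for every player.
Everyone keeps their endowment and the group total is 8 × 21 = 168.

168.00 dollars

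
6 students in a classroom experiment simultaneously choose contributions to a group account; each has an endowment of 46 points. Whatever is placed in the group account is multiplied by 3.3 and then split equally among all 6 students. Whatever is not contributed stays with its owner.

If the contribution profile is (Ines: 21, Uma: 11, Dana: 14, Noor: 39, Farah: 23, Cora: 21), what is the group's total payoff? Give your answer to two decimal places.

Total contributed: 21 + 11 + 14 + 39 + 23 + 21 = 129; total kept: 6 × 46 − 129 = 147.
The group account pays out 3.3 × 129 = 425.70 in aggregate.
Group total = 147 + 425.70 = 572.70.

572.70 points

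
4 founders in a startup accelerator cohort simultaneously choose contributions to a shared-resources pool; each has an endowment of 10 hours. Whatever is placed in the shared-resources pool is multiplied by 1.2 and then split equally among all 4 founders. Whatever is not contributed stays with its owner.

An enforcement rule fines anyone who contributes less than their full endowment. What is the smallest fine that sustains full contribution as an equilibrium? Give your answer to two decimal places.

7.00 hours

Given the others contribute fully, the best deviation is to contribute 0 (any partial contribution still incurs the fine and gives up units whose private return 0.3000 is below 1).
Deviating from 10 to 0 saves 10 hours but forfeits the deviator's share of the drop in the shared-resources pool: 1.2/4 × 10 = 3.00.
So the deviation gain is 10 − 3.00 = 7.00, and the fine must be at least 7.00 hours to wipe it out.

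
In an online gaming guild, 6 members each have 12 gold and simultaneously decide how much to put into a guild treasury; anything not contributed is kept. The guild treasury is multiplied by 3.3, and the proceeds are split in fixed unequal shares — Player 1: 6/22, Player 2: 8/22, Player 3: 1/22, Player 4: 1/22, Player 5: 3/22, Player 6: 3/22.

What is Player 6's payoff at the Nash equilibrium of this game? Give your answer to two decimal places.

17.40 gold

For player j, contributing a unit is worthwhile iff 3.3 × (j's share) ≥ 1, i.e. iff j's share is at least 0.3030.
Only Player 2 (8/22) clears that bar, contributing 12; the remaining 5 contribute 0. Total contributed: 12.
Player 6 keeps 12 and receives 3.3 × 12 × 3/22 = 5.40 from the guild treasury, for a payoff of 17.40.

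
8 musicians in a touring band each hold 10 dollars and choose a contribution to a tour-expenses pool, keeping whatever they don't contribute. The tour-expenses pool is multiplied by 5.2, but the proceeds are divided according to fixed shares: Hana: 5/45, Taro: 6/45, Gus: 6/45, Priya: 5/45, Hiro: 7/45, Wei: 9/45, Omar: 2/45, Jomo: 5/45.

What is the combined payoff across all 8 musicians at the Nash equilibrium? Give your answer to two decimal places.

122.00 dollars

For player j, contributing a unit is worthwhile iff 5.2 × (j's share) ≥ 1, i.e. iff j's share is at least 0.1923.
The only share above 0.1923 is Wei's 9/45, contributing 10; the remaining 7 contribute 0. Total contributed: 10.
The tour-expenses pool pays out 5.2 × 10 = 52.00 in total (split across the unequal shares, but the aggregate is all that matters for the group sum).
The 7 free-riders keep 10 each, adding 70. Group total = 70 + 52.00 = 122.00.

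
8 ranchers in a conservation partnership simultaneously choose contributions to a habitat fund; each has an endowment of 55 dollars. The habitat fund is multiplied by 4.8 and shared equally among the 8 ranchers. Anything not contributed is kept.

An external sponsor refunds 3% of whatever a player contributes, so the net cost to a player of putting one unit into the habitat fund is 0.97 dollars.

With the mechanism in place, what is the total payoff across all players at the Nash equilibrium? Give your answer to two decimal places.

Even with the mechanism, each unit contributed returns only (4.8/8) / 0.97 = 0.6186 per unit of net cost, so contributing nothing is still dominant.
Everyone keeps their endowment and the group total is 8 × 55 = 440.

440.00 dollars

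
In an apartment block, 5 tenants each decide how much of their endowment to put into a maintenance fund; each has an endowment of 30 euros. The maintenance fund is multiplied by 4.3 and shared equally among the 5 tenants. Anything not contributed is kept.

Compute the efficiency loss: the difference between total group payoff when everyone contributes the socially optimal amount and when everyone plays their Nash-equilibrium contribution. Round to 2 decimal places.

Each contributed unit returns 4.3/5 = 0.8600 to its contributor — below 1 — so contributing 0 is dominant for every player. At the Nash equilibrium everyone keeps their 30, and the group total is 5 × 30 = 150.
Each contributed unit returns 4.300 to the group as a whole (0.8600 to each of 5 players), which exceeds 1, so the social optimum is full contribution: group total = 4.300 × 150 = 645.00.
Efficiency loss = 645.00 − 150 = 495.00.

495.00 euros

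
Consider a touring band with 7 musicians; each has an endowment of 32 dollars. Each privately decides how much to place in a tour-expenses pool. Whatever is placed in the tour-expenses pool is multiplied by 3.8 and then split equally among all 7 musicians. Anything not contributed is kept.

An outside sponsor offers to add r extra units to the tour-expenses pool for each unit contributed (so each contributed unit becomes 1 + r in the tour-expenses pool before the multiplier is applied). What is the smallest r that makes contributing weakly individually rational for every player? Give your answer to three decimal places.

0.842

With matching at rate r, one contributed unit becomes (1 + r) in the tour-expenses pool and returns 3.8 × (1 + r) / 7 to the contributor.
Setting this equal to 1: 1 + r = 7/3.8 = 1.8421.
So the minimum matching rate is r = 1.8421 − 1 = 0.842.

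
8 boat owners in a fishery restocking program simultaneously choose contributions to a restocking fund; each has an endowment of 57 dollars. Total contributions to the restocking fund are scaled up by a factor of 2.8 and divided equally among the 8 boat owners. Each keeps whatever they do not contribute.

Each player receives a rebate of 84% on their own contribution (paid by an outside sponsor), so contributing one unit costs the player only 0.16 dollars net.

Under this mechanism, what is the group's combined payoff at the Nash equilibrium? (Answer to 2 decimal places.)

1659.84 dollars

Under the mechanism each unit contributed yields (2.8/8) / 0.16 = 2.1875 back to its contributor per unit of net cost, which exceeds 1, making full contribution the dominant choice for everyone.
So the Nash equilibrium is full contribution by all 8; the group earns 8 × (57 × 0.84 + 2.8 × 57) = 1659.84.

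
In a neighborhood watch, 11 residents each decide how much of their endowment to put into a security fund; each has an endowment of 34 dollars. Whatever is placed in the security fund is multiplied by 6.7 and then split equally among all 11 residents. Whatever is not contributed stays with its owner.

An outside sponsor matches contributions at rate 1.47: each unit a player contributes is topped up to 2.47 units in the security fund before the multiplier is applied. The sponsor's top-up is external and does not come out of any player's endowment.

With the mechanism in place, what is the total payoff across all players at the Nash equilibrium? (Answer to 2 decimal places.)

The effective private return per unit is now 6.7 × 2.47 / 11 = 1.5045 > 1, so every player's dominant strategy flips to full contribution.
At the Nash equilibrium everyone contributes 34. Group total payoff = 6.7 × 2.47 × 374 = 6189.33.

6189.33 dollars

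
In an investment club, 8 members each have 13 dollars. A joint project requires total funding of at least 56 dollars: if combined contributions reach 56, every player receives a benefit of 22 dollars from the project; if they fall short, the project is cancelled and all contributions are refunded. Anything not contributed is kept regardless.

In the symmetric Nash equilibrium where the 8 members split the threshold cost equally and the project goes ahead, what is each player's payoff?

28 dollars

Equal share of the threshold: 56/8 = 7.
At this profile no one gains by cutting their contribution: any cut drops the total below 56, the project is cancelled, contributions are refunded, and the deviator ends with 13, which is less than 13 − 7 + 22 = 28. Contributing more than 7 just wastes the excess. So contributing exactly 7 is a best response.
Each player's payoff: 13 − 7 + 22 = 28.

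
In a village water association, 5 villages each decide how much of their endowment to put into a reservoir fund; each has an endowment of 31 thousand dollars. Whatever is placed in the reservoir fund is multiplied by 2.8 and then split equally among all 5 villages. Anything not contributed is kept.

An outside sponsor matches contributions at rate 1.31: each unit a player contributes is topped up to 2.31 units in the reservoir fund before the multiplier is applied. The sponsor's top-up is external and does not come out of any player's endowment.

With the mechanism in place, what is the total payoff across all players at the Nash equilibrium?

1002.54 thousand dollars

Under the mechanism each unit contributed yields 2.8 × 2.31 / 5 = 1.2936 back to its contributor per unit of net cost, which exceeds 1, making full contribution the dominant choice for everyone.
So the Nash equilibrium is full contribution by all 5; the group earns 2.8 × 2.31 × 155 = 1002.54.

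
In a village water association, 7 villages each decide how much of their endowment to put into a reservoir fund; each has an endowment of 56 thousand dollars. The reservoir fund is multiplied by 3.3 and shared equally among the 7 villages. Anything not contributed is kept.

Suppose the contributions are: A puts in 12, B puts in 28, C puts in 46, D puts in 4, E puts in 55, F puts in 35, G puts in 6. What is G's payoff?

Total contributed: 12 + 28 + 46 + 4 + 55 + 35 + 6 = 186.
Each receives 3.3 × 186 / 7 = 87.69 from the reservoir fund.
G keeps 56 − 6 = 50, so G's payoff is 50 + 87.69 = 137.69.

137.69 thousand dollars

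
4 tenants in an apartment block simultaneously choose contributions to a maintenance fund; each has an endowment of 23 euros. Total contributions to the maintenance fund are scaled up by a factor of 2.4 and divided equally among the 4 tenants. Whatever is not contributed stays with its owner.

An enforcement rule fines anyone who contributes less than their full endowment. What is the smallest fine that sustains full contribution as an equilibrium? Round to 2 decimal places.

Given the others contribute fully, the best deviation is to contribute 0 (any partial contribution still incurs the fine and gives up units whose private return 0.6000 is below 1).
Deviating from 23 to 0 saves 23 euros but forfeits the deviator's share of the drop in the maintenance fund: 2.4/4 × 23 = 13.80.
So the deviation gain is 23 − 13.80 = 9.20, and the fine must be at least 9.20 euros to wipe it out.

9.20 euros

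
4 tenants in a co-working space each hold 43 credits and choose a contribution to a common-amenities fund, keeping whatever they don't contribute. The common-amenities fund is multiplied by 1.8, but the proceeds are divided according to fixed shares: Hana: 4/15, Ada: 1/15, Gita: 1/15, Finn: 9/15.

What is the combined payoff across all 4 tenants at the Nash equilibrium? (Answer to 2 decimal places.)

For player j, contributing a unit is worthwhile iff 1.8 × (j's share) ≥ 1, i.e. iff j's share is at least 0.5556.
The only share above 0.5556 is Finn's 9/15, contributing 43; the remaining 3 contribute 0. Total contributed: 43.
The common-amenities fund pays out 1.8 × 43 = 77.40 in total (split across the unequal shares, but the aggregate is all that matters for the group sum).
The 3 free-riders keep 43 each, adding 129. Group total = 129 + 77.40 = 206.40.

206.40 credits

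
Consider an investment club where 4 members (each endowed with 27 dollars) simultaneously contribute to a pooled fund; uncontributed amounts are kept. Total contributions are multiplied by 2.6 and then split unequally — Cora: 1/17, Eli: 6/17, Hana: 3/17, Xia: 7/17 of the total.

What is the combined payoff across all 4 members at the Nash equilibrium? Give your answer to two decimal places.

151.20 dollars

Player j's private return per contributed unit is 2.6 × (j's share). Contributing is weakly dominant for j when that share is at least 1/2.6 = 0.3846, and contributing 0 is dominant otherwise.
Xia alone (share 7/17) is above the threshold, contributing 27; the remaining 3 contribute 0. Total contributed: 27.
The pooled fund pays out 2.6 × 27 = 70.20 in total (split across the unequal shares, but the aggregate is all that matters for the group sum).
The 3 free-riders keep 27 each, adding 81. Group total = 81 + 70.20 = 151.20.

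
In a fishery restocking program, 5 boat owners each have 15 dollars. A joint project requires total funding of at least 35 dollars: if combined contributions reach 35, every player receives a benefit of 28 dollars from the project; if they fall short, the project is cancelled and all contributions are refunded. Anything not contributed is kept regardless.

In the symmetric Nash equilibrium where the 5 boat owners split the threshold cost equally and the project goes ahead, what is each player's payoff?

36 dollars

Equal share of the threshold: 35/5 = 7.
At this profile no one gains by cutting their contribution: any cut drops the total below 35, the project is cancelled, contributions are refunded, and the deviator ends with 15, which is less than 15 − 7 + 28 = 36. Contributing more than 7 just wastes the excess. So contributing exactly 7 is a best response.
Each player's payoff: 15 − 7 + 28 = 36.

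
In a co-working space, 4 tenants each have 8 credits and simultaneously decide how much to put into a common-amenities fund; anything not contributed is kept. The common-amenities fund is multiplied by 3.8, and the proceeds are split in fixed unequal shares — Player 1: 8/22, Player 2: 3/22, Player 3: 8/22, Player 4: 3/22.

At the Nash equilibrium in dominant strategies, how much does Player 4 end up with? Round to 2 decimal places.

16.29 credits

A player with share s gets back 3.8·s per unit contributed, so full contribution is dominant for anyone with s > 1/3.8 = 0.2632 and zero contribution is dominant for anyone below.
Player 1 and Player 3 clear that bar, contributing 8 each; the remaining 2 contribute 0. Total contributed: 16.
Player 4 keeps 8 and receives 3.8 × 16 × 3/22 = 8.29 from the common-amenities fund, for a payoff of 16.29.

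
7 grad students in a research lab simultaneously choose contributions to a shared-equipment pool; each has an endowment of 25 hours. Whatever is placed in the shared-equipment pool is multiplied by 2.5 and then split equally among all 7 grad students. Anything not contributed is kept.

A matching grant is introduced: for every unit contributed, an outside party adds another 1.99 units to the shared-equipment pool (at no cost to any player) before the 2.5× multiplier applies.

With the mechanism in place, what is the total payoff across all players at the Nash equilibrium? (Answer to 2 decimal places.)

1308.13 hours

Under the mechanism each unit contributed yields 2.5 × 2.99 / 7 = 1.0679 back to its contributor per unit of net cost, which exceeds 1, making full contribution the dominant choice for everyone.
So the Nash equilibrium is full contribution by all 7; the group earns 2.5 × 2.99 × 175 = 1308.13.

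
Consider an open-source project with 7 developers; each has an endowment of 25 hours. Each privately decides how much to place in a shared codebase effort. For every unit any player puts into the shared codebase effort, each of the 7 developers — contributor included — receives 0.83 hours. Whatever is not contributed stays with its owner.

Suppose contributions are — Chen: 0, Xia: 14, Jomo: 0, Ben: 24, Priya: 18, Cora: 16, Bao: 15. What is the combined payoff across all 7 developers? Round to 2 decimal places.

Total contributed: 0 + 14 + 0 + 24 + 18 + 16 + 15 = 87; total kept: 7 × 25 − 87 = 88.
The shared codebase effort pays out 0.83 × 7 × 87 = 505.47 in aggregate.
Group total = 88 + 505.47 = 593.47.

593.47 hours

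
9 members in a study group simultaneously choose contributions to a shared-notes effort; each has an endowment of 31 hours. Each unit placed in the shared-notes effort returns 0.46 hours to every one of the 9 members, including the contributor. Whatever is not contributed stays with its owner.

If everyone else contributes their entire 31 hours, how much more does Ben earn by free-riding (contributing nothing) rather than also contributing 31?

Switching from a contribution of 31 to 0 lets Ben keep an extra 31 hours, but lowers the shared-notes effort by 31, which costs Ben their own share of that drop: 0.46 × 31 = 14.26.
Net gain = 31 − 14.26 = 16.74. The private return per contributed unit (0.46) is below 1, so free-riding is indeed the best response regardless of what the others do.

16.74 hours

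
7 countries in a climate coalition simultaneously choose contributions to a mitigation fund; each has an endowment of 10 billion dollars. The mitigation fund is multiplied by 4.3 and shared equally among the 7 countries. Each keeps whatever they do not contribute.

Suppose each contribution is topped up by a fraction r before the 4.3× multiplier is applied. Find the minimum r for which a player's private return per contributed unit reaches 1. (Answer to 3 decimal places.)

0.628

With matching at rate r, one contributed unit becomes (1 + r) in the mitigation fund and returns 4.3 × (1 + r) / 7 to the contributor.
Setting this equal to 1: 1 + r = 7/4.3 = 1.6279.
So the minimum matching rate is r = 1.6279 − 1 = 0.628.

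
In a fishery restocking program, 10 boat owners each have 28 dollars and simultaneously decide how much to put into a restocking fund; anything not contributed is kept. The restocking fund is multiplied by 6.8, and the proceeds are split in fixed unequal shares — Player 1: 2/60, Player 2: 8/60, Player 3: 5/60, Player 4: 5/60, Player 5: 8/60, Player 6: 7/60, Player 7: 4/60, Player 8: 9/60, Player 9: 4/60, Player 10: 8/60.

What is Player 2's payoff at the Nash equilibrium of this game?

For player j, contributing a unit is worthwhile iff 6.8 × (j's share) ≥ 1, i.e. iff j's share is at least 0.1471.
Player 8 alone (share 9/60) is above the threshold, contributing 28; the remaining 9 contribute 0. Total contributed: 28.
Player 2 keeps 28 and receives 6.8 × 28 × 8/60 = 25.39 from the restocking fund, for a payoff of 53.39.

53.39 dollars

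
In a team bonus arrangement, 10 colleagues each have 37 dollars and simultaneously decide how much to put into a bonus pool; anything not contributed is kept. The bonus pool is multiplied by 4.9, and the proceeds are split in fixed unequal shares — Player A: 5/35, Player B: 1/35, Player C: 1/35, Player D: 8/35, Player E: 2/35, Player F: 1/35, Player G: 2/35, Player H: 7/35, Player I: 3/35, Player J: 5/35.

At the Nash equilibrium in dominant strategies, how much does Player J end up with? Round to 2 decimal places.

62.90 dollars

A player with share s gets back 4.9·s per unit contributed, so full contribution is dominant for anyone with s > 1/4.9 = 0.2041 and zero contribution is dominant for anyone below.
The only share above 0.2041 is Player D's 8/35, contributing 37; the remaining 9 contribute 0. Total contributed: 37.
Player J keeps 37 and receives 4.9 × 37 × 5/35 = 25.90 from the bonus pool, for a payoff of 62.90.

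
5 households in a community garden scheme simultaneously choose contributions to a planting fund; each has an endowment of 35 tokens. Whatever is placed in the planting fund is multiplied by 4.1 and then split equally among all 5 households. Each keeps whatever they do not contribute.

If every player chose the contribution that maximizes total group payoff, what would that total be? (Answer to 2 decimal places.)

Each contributed unit returns 4.100 to the group as a whole (0.8200 to each of 5 players), which exceeds 1, so the social optimum is full contribution: group total = 4.100 × 175 = 717.50.

717.50 tokens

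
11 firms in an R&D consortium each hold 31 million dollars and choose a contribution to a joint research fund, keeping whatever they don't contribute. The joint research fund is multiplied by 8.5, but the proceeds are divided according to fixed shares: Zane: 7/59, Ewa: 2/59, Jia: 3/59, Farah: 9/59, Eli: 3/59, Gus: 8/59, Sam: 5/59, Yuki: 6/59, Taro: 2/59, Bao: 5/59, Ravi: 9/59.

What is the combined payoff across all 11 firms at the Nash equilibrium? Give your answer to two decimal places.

1271.00 million dollars

Each unit j contributes comes back to j as 8.5 × (j's share), so j prefers to contribute only if that share exceeds 1/8.5 = 0.1176; otherwise keeping the unit dominates.
Zane, Farah, Gus and Ravi are above the threshold, contributing 31 each; the remaining 7 contribute 0. Total contributed: 124.
The joint research fund pays out 8.5 × 124 = 1054.00 in total (split across the unequal shares, but the aggregate is all that matters for the group sum).
The 7 free-riders keep 31 each, adding 217. Group total = 217 + 1054.00 = 1271.00.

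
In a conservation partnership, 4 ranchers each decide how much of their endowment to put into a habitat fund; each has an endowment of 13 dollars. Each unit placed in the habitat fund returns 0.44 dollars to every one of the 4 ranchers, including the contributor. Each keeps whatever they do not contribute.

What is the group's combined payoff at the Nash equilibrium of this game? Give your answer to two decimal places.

The private return per contributed unit is 0.44 < 1, so contributing 0 is dominant for every player. At the Nash equilibrium everyone keeps their 13, and the group total is 4 × 13 = 52.

52.00 dollars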